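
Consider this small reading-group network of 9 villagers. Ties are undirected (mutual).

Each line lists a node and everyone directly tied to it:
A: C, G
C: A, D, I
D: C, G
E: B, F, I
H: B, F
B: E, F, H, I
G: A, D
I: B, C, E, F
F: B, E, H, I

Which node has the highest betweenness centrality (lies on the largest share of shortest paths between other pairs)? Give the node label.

Unnormalized betweenness of each node: A:3, B:3, C:31/2, D:3, E:0, F:3, G:1/2, H:0, I:16.
I has the largest value, 16, making it the main broker — the node through which the most shortest paths run.

I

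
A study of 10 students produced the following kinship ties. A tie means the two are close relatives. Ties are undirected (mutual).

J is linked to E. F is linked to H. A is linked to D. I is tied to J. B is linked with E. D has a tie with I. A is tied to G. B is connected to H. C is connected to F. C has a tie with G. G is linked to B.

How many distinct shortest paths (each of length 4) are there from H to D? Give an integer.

1

The shortest distance is 4, and the only length-4 path is H–B–G–A–D. So there is exactly 1 shortest path.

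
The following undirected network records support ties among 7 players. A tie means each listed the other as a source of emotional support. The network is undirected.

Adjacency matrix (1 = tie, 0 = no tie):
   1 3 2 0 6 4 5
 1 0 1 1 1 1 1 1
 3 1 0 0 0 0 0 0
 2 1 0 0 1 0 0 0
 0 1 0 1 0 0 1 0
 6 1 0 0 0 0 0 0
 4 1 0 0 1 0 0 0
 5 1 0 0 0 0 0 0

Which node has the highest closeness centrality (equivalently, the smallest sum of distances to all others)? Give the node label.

Farness (sum of distances to all others) for each node — 0:9, 1:6, 2:10, 3:11, 4:10, 5:11, 6:11.
The smallest farness is 6, for 1, so 1 has the highest closeness.

1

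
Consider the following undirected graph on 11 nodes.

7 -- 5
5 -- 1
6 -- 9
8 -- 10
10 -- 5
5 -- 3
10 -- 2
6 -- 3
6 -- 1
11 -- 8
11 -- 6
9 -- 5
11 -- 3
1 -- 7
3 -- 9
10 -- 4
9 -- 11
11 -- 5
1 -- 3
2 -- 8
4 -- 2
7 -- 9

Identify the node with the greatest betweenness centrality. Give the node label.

5

Unnormalized betweenness of each node: 1:29/20, 2:1, 3:29/20, 4:0, 5:953/60, 6:5/6, 7:1/4, 8:47/10, 9:137/60, 10:145/12, 11:121/15.
5 has the largest value, 953/60, making it the main broker — the node through which the most shortest paths run.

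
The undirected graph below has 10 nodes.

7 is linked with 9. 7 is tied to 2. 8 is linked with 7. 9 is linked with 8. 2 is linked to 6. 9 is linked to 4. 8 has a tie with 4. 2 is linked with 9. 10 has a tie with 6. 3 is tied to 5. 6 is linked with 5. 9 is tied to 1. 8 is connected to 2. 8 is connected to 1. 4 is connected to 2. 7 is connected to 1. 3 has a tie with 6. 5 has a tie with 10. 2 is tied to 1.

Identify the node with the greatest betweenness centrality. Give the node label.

2

Unnormalized betweenness of each node: 1:0, 2:62/3, 3:0, 4:0, 5:1/2, 6:37/2, 7:0, 8:2/3, 9:2/3, 10:0.
2 has the largest value, 62/3, making it the main broker — the node through which the most shortest paths run.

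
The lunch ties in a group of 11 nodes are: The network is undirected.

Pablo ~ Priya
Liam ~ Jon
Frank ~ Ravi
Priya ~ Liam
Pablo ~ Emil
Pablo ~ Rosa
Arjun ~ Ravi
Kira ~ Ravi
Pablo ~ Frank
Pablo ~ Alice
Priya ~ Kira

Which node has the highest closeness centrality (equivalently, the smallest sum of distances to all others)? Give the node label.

Farness (sum of distances to all others) for each node — Alice:26, Arjun:32, Emil:26, Frank:21, Jon:34, Kira:22, Liam:25, Pablo:17, Priya:18, Ravi:23, Rosa:26.
The smallest farness is 17, for Pablo, so Pablo has the highest closeness.

Pablo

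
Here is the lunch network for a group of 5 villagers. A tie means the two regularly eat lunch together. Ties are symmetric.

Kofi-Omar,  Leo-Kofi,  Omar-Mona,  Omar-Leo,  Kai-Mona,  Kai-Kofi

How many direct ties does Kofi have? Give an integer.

Kofi is directly tied to Kai, Leo, and Omar. That is 3 neighbors, so the degree of Kofi is 3.

3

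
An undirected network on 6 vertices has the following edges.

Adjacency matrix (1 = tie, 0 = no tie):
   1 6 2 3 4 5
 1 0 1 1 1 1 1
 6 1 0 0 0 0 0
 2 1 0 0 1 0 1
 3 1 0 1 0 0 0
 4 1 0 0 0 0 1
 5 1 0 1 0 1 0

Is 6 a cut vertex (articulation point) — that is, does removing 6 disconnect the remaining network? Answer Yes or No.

No

Even without 6, every remaining node can still reach every other (the residual graph is connected), so 6 is not a cut vertex.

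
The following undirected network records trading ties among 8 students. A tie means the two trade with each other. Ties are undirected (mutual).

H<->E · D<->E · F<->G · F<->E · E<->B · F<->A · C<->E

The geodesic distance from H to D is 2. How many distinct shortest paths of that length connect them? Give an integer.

1

The shortest distance is 2, and the only length-2 path is H–E–D. So there is exactly 1 shortest path.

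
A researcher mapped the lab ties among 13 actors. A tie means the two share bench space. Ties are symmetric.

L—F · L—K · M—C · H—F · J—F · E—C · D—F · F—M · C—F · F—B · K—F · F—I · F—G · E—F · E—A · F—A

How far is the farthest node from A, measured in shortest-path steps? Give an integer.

Distances from A: B:2, C:2, D:2, E:1, F:1, G:2, H:2, I:2, J:2, K:2, L:2, M:2.
The largest is 2 (to K, G, M, I, L, D, B, J, C, and H), so the eccentricity of A is 2.

2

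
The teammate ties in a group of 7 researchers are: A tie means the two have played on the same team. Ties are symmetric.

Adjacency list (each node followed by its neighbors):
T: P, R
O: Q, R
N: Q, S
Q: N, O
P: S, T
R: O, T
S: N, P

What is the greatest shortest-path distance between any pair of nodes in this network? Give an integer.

Eccentricity of each node (its greatest distance to any other): N:3, O:3, P:3, Q:3, R:3, S:3, T:3.
The maximum eccentricity is 3, realized for instance by the pair O–S via O – Q – N – S. So the diameter is 3.

3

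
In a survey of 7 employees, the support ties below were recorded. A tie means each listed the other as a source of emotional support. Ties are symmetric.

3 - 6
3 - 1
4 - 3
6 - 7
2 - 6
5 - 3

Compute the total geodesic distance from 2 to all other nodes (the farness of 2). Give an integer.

14

Distances from 2: 1:3, 3:2, 4:3, 5:3, 6:1, 7:2.
Sum = 3 + 2 + 3 + 3 + 1 + 2 = 14.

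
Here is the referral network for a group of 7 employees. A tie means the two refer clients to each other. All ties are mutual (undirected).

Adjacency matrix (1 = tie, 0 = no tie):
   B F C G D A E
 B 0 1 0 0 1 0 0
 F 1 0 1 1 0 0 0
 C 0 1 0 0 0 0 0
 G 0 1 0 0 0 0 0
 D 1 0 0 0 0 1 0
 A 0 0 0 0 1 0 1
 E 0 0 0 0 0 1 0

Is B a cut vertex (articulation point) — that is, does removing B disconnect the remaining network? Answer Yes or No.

Removing B leaves {C, F, and G} with no path to {A, D, and E}, so the network splits into 2 components. B is a cut vertex.

Yes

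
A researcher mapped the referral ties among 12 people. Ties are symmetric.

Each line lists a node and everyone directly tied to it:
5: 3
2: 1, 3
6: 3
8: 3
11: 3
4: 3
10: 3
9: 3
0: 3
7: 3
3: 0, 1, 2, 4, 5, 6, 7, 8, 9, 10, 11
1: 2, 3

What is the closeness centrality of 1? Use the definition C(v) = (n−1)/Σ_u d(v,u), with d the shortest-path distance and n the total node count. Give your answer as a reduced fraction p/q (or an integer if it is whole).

11/20

Distances from 1: 0:2, 2:1, 3:1, 4:2, 5:2, 6:2, 7:2, 8:2, 9:2, 10:2, 11:2. Sum = 20.
n = 12, so closeness = 11/20.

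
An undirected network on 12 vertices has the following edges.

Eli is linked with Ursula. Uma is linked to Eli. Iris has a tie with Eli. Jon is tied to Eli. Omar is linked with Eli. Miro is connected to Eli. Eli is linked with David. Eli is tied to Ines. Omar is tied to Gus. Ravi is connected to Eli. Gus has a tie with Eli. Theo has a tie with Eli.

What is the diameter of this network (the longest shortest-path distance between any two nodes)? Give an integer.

Eccentricity of each node (its greatest distance to any other): David:2, Eli:1, Gus:2, Ines:2, Iris:2, Jon:2, Miro:2, Omar:2, Ravi:2, Theo:2, Uma:2, Ursula:2.
The maximum eccentricity is 2, realized for instance by the pair Theo–Iris via Theo – Eli – Iris. So the diameter is 2.

2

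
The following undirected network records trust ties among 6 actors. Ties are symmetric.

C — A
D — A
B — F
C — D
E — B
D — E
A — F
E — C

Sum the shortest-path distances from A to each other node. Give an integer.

Distances from A: B:2, C:1, D:1, E:2, F:1.
Sum = 2 + 1 + 1 + 2 + 1 = 7.

7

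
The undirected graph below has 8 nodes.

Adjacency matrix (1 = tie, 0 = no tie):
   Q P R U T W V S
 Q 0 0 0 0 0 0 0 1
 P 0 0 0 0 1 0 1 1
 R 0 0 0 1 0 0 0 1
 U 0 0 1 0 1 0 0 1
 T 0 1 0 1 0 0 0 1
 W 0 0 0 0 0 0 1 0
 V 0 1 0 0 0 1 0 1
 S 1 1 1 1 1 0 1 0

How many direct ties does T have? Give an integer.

T is directly tied to P, S, and U. That is 3 neighbors, so the degree of T is 3.

3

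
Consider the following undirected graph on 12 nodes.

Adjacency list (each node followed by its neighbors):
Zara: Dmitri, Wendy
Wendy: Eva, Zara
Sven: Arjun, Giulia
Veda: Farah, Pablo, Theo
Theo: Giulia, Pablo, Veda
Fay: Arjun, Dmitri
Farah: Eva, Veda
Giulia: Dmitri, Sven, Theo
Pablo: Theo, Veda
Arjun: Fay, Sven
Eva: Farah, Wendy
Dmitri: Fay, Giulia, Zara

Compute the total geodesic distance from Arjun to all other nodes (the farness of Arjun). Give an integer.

34

Distances from Arjun: Dmitri:2, Eva:5, Farah:5, Fay:1, Giulia:2, Pablo:4, Sven:1, Theo:3, Veda:4, Wendy:4, Zara:3.
Sum = 2 + 5 + 5 + 1 + 2 + 4 + 1 + 3 + 4 + 4 + 3 = 34.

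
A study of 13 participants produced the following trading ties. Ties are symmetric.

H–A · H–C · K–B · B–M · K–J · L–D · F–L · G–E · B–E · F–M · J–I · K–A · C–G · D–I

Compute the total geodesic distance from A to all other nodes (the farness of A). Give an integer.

33

Distances from A: B:2, C:2, D:4, E:3, F:4, G:3, H:1, I:3, J:2, K:1, L:5, M:3.
Sum = 2 + 2 + 4 + 3 + 4 + 3 + 1 + 3 + 2 + 1 + 5 + 3 = 33.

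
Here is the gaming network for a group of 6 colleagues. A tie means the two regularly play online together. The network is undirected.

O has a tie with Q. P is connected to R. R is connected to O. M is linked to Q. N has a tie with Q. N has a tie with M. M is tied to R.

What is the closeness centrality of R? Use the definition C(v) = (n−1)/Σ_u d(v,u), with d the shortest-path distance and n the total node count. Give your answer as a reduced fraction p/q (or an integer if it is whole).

5/7

Distances from R: M:1, N:2, O:1, P:1, Q:2. Sum = 7.
n = 6, so closeness = 5/7.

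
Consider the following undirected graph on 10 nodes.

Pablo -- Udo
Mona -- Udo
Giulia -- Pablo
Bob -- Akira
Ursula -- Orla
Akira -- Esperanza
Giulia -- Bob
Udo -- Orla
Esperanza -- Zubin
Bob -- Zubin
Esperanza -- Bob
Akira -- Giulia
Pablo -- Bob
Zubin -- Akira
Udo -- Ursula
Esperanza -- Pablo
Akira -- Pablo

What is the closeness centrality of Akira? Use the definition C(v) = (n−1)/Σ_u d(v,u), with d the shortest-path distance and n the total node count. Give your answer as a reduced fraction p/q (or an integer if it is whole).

Distances from Akira: Bob:1, Esperanza:1, Giulia:1, Mona:3, Orla:3, Pablo:1, Udo:2, Ursula:3, Zubin:1. Sum = 16.
n = 10, so closeness = 9/16.

9/16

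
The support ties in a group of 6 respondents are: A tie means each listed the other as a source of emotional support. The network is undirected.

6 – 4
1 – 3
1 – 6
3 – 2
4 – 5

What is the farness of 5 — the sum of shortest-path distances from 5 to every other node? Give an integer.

15

Distances from 5: 1:3, 2:5, 3:4, 4:1, 6:2.
Sum = 3 + 5 + 4 + 1 + 2 = 15.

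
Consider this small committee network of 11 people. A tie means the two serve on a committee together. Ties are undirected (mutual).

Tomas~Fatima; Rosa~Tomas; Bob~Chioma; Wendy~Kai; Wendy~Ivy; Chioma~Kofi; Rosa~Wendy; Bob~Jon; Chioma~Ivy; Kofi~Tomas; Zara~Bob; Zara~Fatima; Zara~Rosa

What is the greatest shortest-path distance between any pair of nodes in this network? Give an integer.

Eccentricity of each node (its greatest distance to any other): Bob:4, Chioma:3, Fatima:4, Ivy:4, Jon:5, Kai:5, Kofi:4, Rosa:3, Tomas:4, Wendy:4, Zara:3.
The maximum eccentricity is 5, realized for instance by the pair Jon–Kai via Jon – Bob – Chioma – Ivy – Wendy – Kai. So the diameter is 5.

5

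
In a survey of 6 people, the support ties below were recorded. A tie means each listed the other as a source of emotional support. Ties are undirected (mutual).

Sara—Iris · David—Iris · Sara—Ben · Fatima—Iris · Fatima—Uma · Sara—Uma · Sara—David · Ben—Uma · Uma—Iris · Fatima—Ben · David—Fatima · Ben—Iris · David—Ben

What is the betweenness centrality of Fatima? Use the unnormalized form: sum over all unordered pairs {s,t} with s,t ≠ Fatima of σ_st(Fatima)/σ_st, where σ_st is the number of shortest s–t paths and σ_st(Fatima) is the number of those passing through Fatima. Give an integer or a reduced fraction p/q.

Pairs whose geodesics pass through Fatima — Uma–David: 1/4.
All other pairs contribute 0.
Summing the contributions gives betweenness(Fatima) = 1/4.

1/4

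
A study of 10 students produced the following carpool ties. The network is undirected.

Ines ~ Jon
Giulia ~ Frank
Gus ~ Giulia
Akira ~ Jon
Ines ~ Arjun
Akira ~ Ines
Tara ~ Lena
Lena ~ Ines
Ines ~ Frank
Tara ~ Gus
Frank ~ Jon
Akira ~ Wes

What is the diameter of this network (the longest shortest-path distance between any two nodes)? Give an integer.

5

Eccentricity of each node (its greatest distance to any other): Akira:4, Arjun:4, Frank:3, Giulia:4, Gus:5, Ines:3, Jon:3, Lena:3, Tara:4, Wes:5.
The maximum eccentricity is 5, realized for instance by the pair Gus–Wes via Gus – Tara – Lena – Ines – Akira – Wes. So the diameter is 5.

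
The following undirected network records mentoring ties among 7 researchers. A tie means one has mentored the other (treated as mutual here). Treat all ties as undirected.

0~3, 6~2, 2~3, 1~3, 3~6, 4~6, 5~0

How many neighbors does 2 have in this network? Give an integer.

2 is directly tied to 3 and 6. That is 2 neighbors, so the degree of 2 is 2.

2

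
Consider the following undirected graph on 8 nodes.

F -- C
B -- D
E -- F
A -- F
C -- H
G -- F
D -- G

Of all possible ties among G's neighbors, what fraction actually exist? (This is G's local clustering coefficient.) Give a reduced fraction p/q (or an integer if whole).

G's neighbors: D and F (k = 2).
Possible neighbor pairs: C(2,2) = 1. Edges among them: none → e = 0.
Clustering(G) = 0/1.

0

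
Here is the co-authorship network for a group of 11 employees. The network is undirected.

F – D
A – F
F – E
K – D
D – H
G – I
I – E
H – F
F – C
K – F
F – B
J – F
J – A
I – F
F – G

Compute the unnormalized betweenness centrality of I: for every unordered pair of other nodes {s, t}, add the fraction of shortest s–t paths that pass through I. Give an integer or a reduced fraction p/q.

1/2

Pairs whose geodesics pass through I — G–E: 1/2.
All other pairs contribute 0.
Summing the contributions gives betweenness(I) = 1/2.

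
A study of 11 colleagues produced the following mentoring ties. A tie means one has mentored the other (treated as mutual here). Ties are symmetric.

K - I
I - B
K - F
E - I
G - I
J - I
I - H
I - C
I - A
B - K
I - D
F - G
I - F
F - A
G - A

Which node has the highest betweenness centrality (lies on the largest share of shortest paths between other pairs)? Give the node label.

Unnormalized betweenness of each node: A:0, B:0, C:0, D:0, E:0, F:1, G:0, H:0, I:77/2, J:0, K:1/2.
I has the largest value, 77/2, making it the main broker — the node through which the most shortest paths run.

I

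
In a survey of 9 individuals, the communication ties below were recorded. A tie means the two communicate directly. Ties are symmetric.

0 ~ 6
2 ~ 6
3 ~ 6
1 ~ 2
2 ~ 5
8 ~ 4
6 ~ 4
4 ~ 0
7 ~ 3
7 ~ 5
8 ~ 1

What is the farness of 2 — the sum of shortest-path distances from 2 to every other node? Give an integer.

Distances from 2: 0:2, 1:1, 3:2, 4:2, 5:1, 6:1, 7:2, 8:2.
Sum = 2 + 1 + 2 + 2 + 1 + 1 + 2 + 2 = 13.

13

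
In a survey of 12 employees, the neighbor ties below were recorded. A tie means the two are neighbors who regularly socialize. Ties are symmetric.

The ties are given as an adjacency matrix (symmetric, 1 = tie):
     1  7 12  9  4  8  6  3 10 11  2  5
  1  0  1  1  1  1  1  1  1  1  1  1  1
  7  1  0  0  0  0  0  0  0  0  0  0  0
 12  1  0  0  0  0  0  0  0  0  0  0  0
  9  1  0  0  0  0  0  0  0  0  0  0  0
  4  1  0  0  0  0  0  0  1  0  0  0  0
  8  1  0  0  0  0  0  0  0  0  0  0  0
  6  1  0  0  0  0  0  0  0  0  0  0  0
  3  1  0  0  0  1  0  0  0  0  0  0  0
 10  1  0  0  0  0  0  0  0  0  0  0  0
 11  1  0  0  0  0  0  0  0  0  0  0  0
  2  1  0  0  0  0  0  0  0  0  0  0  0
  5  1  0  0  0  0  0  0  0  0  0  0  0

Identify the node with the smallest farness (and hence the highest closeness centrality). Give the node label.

1

Farness (sum of distances to all others) for each node — 1:11, 2:21, 3:20, 4:20, 5:21, 6:21, 7:21, 8:21, 9:21, 10:21, 11:21, 12:21.
The smallest farness is 11, for 1, so 1 has the highest closeness.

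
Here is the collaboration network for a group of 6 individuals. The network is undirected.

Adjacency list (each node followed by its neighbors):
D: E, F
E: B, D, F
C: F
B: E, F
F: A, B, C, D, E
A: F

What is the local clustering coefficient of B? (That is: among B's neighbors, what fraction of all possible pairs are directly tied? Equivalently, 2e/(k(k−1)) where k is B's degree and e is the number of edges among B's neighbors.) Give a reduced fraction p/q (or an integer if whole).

1

B's neighbors: E and F (k = 2).
Possible neighbor pairs: C(2,2) = 1. Edges among them: E–F → e = 1.
Clustering(B) = 1/1.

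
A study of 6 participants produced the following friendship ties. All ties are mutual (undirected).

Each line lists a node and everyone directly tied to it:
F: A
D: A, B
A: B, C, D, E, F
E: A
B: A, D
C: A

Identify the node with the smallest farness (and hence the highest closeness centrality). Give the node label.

Farness (sum of distances to all others) for each node — A:5, B:8, C:9, D:8, E:9, F:9.
The smallest farness is 5, for A, so A has the highest closeness.

A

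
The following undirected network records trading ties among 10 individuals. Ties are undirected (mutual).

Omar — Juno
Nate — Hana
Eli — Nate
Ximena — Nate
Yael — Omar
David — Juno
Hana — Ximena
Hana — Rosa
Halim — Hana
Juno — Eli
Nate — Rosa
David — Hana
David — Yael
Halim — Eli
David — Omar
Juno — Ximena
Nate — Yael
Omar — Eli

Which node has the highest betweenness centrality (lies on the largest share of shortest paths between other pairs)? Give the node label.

Unnormalized betweenness of each node: David:10/3, Eli:55/12, Halim:1/2, Hana:22/3, Juno:5/2, Nate:43/6, Omar:7/4, Rosa:0, Ximena:3/2, Yael:4/3.
Hana has the largest value, 22/3, making it the main broker — the node through which the most shortest paths run.

Hana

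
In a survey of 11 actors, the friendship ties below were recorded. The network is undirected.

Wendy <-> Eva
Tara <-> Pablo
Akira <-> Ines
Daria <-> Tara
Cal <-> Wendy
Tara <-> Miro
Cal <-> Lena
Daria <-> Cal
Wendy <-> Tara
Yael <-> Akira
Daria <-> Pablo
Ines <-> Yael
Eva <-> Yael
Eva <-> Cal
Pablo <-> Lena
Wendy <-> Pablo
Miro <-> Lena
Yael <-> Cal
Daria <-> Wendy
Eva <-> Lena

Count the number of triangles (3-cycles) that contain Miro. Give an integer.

Miro's neighbors are Lena and Tara, but none of them are tied to each other, so no triangle contains Miro.

0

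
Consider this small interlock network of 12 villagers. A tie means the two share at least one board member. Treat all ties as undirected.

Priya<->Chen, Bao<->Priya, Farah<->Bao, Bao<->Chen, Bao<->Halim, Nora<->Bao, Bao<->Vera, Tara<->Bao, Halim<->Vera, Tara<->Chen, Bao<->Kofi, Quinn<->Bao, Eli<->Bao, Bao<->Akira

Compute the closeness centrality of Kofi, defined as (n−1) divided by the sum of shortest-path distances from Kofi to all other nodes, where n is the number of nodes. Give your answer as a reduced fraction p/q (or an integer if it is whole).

Distances from Kofi: Akira:2, Bao:1, Chen:2, Eli:2, Farah:2, Halim:2, Nora:2, Priya:2, Quinn:2, Tara:2, Vera:2. Sum = 21.
n = 12, so closeness = 11/21.

11/21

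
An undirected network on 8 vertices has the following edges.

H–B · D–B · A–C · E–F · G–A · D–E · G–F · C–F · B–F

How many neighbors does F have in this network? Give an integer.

F is directly tied to B, C, E, and G. That is 4 neighbors, so the degree of F is 4.

4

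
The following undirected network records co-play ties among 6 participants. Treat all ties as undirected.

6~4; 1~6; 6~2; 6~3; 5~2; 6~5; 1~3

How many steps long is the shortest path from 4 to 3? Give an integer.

One shortest route is 4 – 6 – 3, which uses 2 edges, and 4 and 3 are not directly tied, so nothing shorter exists. So d(4,3) = 2.

2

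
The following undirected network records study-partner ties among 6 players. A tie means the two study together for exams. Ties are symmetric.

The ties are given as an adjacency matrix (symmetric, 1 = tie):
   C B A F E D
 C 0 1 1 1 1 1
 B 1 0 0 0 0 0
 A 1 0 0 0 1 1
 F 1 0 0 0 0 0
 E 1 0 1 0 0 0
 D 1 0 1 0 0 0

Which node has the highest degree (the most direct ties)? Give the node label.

C

Degrees — A:3, B:1, C:5, D:2, E:2, F:1.
The maximum is 5, attained only by C.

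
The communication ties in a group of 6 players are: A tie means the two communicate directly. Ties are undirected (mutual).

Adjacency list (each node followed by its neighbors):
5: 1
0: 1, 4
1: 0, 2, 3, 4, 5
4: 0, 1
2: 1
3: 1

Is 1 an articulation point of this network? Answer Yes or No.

Yes

Removing 1 leaves {2} with no path to {3}, so the network splits into 4 components. 1 is a cut vertex.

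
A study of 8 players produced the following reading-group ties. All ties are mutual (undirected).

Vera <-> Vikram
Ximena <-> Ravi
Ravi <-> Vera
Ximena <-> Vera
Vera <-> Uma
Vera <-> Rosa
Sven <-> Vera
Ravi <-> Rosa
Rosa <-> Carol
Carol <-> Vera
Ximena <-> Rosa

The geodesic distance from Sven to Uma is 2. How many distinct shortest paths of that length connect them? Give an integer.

1

The shortest distance is 2, and the only length-2 path is Sven–Vera–Uma. So there is exactly 1 shortest path.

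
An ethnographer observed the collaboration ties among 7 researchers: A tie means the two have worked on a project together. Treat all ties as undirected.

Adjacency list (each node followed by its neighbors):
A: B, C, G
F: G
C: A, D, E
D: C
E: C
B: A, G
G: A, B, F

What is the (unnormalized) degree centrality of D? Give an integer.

D is directly tied to C. That is 1 neighbor, so the degree of D is 1.

1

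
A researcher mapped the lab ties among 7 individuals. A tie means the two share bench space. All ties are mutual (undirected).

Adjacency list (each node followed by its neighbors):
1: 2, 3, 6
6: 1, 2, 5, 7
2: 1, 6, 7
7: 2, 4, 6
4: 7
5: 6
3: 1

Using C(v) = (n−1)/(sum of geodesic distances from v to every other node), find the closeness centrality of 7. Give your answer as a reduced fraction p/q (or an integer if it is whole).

Distances from 7: 1:2, 2:1, 3:3, 4:1, 5:2, 6:1. Sum = 10.
n = 7, so closeness = 6/10 = 3/5.

3/5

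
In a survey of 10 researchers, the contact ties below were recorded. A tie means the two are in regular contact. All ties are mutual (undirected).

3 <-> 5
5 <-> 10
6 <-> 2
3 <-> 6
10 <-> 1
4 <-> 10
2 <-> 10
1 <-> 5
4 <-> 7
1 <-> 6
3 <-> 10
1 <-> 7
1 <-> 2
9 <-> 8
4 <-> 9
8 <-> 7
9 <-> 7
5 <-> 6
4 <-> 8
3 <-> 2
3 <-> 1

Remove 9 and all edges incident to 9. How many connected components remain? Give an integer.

9's neighbors (4, 7, and 8) remain reachable from one another through other ties, so the rest of the network stays in one piece.

1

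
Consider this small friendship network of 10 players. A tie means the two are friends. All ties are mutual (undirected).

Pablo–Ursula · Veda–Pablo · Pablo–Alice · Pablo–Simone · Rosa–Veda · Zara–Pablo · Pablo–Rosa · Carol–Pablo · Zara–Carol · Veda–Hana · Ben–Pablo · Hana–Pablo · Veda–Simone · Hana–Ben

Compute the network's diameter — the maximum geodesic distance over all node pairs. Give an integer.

Eccentricity of each node (its greatest distance to any other): Alice:2, Ben:2, Carol:2, Hana:2, Pablo:1, Rosa:2, Simone:2, Ursula:2, Veda:2, Zara:2.
The maximum eccentricity is 2, realized for instance by the pair Hana–Zara via Hana – Pablo – Zara. So the diameter is 2.

2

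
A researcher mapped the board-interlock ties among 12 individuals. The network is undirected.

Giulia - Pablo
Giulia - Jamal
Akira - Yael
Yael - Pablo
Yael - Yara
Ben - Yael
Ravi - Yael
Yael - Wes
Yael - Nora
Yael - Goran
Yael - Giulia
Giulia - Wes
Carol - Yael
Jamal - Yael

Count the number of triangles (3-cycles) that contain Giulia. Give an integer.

Giulia's neighbors: Jamal, Pablo, Wes, and Yael.
Neighbor pairs that are themselves tied: Giulia–Jamal–Yael; Giulia–Pablo–Yael; Giulia–Wes–Yael. Each forms one triangle with Giulia, for 3 in total.

3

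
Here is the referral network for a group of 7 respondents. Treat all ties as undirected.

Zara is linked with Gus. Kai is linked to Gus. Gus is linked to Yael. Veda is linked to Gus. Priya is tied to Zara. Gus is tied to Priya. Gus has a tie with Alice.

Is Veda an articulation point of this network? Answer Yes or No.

Even without Veda, every remaining node can still reach every other (the residual graph is connected), so Veda is not a cut vertex.

No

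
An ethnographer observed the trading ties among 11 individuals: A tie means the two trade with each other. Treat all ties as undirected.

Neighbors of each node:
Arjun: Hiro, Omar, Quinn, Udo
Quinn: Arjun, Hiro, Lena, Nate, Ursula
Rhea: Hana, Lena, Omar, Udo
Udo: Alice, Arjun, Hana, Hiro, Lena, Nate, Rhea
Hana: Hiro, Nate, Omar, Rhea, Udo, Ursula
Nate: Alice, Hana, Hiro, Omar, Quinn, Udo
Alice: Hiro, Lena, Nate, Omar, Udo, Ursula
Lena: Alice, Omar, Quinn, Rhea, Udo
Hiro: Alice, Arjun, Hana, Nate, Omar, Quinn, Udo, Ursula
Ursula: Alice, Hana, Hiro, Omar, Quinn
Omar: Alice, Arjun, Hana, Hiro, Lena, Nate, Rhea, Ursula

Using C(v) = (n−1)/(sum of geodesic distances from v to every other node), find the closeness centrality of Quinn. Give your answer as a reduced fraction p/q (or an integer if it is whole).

Distances from Quinn: Alice:2, Arjun:1, Hana:2, Hiro:1, Lena:1, Nate:1, Omar:2, Rhea:2, Udo:2, Ursula:1. Sum = 15.
n = 11, so closeness = 10/15 = 2/3.

2/3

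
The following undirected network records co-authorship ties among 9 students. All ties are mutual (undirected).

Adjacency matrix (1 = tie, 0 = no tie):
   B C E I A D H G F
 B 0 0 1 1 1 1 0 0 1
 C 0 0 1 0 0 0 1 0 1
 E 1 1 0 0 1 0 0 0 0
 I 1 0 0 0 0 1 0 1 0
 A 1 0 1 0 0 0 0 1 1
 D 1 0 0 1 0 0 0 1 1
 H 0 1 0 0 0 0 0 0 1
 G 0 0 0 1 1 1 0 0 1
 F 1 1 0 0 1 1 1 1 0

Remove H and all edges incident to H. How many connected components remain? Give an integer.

H's neighbors (C and F) remain reachable from one another through other ties, so the rest of the network stays in one piece.

1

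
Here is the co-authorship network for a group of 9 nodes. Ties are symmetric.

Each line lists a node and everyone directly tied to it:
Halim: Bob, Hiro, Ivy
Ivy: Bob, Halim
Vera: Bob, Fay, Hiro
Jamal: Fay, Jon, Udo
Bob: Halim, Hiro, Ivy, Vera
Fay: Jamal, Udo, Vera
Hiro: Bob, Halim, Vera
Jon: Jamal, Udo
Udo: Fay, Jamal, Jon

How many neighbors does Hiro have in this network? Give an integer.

Hiro is directly tied to Bob, Halim, and Vera. That is 3 neighbors, so the degree of Hiro is 3.

3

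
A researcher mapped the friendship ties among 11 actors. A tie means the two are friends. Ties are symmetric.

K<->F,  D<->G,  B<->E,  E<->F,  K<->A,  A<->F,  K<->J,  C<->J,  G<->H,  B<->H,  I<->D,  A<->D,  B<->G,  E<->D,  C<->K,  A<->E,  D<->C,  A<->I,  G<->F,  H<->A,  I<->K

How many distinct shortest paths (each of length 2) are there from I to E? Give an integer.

2

The shortest distance is 2. The length-2 paths are: I–A–E; I–D–E.
That gives 2 distinct shortest paths.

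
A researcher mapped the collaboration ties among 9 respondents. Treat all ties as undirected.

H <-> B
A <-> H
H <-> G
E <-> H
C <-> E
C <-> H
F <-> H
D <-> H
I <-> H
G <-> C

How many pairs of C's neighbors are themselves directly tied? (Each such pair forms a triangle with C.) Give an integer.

2

C's neighbors: E, G, and H.
Neighbor pairs that are themselves tied: C–E–H; C–G–H. Each forms one triangle with C, for 2 in total.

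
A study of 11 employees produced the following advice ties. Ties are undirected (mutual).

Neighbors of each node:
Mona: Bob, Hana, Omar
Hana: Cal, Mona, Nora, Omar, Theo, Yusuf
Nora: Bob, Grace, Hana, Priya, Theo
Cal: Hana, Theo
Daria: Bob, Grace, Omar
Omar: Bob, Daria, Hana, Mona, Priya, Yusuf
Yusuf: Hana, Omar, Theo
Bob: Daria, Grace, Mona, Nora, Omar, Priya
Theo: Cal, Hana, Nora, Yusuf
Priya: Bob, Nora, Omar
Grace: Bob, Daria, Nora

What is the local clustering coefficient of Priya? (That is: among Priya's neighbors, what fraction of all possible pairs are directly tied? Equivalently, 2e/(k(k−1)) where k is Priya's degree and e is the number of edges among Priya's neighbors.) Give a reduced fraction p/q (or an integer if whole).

2/3

Priya's neighbors: Bob, Nora, and Omar (k = 3).
Possible neighbor pairs: C(3,2) = 3. Edges among them: Bob–Nora, Bob–Omar → e = 2.
Clustering(Priya) = 2/3.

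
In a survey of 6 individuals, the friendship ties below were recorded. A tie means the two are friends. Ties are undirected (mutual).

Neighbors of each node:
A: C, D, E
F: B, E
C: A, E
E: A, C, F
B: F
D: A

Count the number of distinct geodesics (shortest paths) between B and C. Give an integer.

The shortest distance is 3, and the only length-3 path is B–F–E–C. So there is exactly 1 shortest path.

1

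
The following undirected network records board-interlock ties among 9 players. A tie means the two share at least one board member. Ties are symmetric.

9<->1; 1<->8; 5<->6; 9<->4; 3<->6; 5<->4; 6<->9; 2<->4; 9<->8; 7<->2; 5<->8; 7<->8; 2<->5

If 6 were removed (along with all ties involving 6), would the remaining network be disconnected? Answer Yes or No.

Removing 6 leaves {3} with no path to {1, 2, 4, 5, 7, 8, and 9}, so the network splits into 2 components. 6 is a cut vertex.

Yes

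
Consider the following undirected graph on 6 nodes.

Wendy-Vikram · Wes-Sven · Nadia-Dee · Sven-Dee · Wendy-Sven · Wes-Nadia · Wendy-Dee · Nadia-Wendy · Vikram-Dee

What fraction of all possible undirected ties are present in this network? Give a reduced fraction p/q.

There are 9 edges and 6 nodes, so the maximum possible is C(6,2) = 15.
Density = 9/15 = 3/5.

3/5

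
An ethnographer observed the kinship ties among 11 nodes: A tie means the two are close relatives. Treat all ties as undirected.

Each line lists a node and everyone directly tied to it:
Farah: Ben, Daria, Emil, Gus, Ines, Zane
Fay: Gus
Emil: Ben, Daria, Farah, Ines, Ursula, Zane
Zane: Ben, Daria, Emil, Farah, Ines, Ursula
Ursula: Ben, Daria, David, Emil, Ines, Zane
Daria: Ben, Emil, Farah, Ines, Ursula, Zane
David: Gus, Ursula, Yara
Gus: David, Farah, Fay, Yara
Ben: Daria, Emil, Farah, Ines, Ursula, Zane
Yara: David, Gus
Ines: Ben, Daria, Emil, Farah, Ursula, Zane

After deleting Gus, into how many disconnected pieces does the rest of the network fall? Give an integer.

2

Without Gus, the remaining ties split the others into: {Fay}; {Ben, Daria, David, Emil, Farah, Ines, Ursula, Yara, Zane}.
That's 2 separate components.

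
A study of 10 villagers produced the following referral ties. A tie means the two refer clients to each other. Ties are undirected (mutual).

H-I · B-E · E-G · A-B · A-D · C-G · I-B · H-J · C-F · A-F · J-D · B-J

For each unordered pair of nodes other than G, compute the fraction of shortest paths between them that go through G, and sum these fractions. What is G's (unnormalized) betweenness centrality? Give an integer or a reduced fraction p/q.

97/30

Pairs whose geodesics pass through G — J–C: 1/3; F–E: 1/2; C–E: 1; C–B: 1/2; C–I: 1/2; C–H: 2/5.
All other pairs contribute 0.
Summing the contributions gives betweenness(G) = 97/30.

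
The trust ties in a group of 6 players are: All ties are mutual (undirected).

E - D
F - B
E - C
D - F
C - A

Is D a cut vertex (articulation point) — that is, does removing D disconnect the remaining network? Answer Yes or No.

Yes

Removing D leaves {A, C, and E} with no path to {B and F}, so the network splits into 2 components. D is a cut vertex.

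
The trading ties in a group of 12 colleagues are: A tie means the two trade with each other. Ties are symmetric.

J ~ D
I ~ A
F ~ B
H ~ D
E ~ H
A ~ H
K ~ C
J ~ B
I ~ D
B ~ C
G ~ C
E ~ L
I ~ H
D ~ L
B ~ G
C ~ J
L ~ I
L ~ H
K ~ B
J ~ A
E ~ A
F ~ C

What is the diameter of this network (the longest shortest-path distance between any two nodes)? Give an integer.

4

Eccentricity of each node (its greatest distance to any other): A:3, B:3, C:3, D:3, E:4, F:4, G:4, H:4, I:4, J:2, K:4, L:4.
The maximum eccentricity is 4, realized for instance by the pair H–K via H – A – J – C – K. So the diameter is 4.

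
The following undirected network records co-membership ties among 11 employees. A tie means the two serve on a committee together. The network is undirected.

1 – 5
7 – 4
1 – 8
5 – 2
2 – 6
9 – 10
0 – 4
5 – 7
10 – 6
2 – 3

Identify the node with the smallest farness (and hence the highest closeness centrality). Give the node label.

Farness (sum of distances to all others) for each node — 0:42, 1:28, 2:22, 3:31, 4:33, 5:21, 6:27, 7:26, 8:37, 9:43, 10:34.
The smallest farness is 21, for 5, so 5 has the highest closeness.

5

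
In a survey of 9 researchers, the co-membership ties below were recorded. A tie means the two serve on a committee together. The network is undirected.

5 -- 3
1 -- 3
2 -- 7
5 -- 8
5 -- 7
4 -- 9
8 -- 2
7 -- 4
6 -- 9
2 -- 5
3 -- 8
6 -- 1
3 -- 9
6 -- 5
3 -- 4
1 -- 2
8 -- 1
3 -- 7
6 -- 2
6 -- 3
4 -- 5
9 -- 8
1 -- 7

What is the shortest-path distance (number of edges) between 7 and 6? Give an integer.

2

One shortest route is 7 – 1 – 6, which uses 2 edges, and 7 and 6 are not directly tied, so nothing shorter exists. So d(7,6) = 2.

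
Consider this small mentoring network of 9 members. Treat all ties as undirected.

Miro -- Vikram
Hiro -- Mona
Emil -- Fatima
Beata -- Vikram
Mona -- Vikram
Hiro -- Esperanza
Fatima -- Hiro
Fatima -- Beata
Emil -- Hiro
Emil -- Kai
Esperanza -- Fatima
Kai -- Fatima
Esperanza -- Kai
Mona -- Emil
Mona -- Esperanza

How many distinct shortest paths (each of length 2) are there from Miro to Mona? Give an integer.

The shortest distance is 2, and the only length-2 path is Miro–Vikram–Mona. So there is exactly 1 shortest path.

1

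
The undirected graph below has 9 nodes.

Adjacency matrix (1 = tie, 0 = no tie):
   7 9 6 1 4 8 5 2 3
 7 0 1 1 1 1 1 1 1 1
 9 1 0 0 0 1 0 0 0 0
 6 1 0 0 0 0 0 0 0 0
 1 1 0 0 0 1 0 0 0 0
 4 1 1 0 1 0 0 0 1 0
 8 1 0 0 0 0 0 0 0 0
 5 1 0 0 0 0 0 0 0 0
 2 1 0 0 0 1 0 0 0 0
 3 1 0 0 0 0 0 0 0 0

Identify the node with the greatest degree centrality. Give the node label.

7

Degrees — 1:2, 2:2, 3:1, 4:4, 5:1, 6:1, 7:8, 8:1, 9:2.
The maximum is 8, attained only by 7.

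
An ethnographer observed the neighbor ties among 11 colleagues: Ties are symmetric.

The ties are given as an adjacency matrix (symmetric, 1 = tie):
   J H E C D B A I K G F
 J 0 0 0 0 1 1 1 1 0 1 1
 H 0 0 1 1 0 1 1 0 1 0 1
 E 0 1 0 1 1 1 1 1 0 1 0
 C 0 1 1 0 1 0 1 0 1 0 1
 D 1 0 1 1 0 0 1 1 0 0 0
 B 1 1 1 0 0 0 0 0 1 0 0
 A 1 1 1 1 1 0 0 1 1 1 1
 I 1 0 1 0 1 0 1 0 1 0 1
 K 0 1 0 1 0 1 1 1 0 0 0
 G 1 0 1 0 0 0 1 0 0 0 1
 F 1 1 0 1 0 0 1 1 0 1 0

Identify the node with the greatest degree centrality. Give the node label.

Degrees — A:9, B:4, C:6, D:5, E:7, F:6, G:4, H:6, I:6, J:6, K:5.
The maximum is 9, attained only by A.

A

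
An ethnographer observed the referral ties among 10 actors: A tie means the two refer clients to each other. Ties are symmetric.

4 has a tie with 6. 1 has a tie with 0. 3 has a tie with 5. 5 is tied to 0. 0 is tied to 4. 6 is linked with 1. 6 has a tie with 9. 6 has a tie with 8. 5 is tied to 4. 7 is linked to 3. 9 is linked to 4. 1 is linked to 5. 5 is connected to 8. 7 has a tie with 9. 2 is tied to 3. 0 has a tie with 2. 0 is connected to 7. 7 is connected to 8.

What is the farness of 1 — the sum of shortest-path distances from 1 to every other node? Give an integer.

Distances from 1: 0:1, 2:2, 3:2, 4:2, 5:1, 6:1, 7:2, 8:2, 9:2.
Sum = 1 + 2 + 2 + 2 + 1 + 1 + 2 + 2 + 2 = 15.

15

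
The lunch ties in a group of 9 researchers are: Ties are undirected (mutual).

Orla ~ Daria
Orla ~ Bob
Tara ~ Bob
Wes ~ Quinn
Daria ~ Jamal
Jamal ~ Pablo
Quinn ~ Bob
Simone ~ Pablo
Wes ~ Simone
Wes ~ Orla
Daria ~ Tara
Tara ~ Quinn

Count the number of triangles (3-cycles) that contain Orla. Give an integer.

0

Orla's neighbors are Bob, Daria, and Wes, but none of them are tied to each other, so no triangle contains Orla.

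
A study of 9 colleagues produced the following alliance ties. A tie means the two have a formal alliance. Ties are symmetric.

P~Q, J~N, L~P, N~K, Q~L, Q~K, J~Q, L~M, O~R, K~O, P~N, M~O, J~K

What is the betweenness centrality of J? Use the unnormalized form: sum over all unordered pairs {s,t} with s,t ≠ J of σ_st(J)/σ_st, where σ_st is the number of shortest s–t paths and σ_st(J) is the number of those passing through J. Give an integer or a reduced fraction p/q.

1/3

Pairs whose geodesics pass through J — Q–N: 1/3.
All other pairs contribute 0.
Summing the contributions gives betweenness(J) = 1/3.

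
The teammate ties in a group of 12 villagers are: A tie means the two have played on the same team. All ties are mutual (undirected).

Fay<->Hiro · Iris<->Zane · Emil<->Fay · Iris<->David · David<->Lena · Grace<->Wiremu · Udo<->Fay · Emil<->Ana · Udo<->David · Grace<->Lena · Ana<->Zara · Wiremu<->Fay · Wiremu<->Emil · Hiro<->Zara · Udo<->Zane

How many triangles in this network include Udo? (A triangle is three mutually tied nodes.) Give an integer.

Udo's neighbors are David, Fay, and Zane, but none of them are tied to each other, so no triangle contains Udo.

0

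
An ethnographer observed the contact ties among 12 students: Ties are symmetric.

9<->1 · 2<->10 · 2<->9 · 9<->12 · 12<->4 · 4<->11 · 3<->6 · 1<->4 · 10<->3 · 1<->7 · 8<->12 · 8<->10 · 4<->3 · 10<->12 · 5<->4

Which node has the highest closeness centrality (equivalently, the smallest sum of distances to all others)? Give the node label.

4

Farness (sum of distances to all others) for each node — 1:22, 2:27, 3:21, 4:18, 5:28, 6:31, 7:32, 8:26, 9:24, 10:23, 11:28, 12:20.
The smallest farness is 18, for 4, so 4 has the highest closeness.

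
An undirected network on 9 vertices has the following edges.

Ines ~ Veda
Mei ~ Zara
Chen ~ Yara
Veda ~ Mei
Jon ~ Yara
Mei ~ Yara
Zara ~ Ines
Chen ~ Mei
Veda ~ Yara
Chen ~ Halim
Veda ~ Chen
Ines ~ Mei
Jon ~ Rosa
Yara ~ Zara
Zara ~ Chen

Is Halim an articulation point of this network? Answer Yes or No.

No

Even without Halim, every remaining node can still reach every other (the residual graph is connected), so Halim is not a cut vertex.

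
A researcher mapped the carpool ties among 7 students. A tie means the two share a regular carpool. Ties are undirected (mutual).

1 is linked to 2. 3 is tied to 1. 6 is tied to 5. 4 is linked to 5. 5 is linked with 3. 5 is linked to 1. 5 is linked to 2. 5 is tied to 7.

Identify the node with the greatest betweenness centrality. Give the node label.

Unnormalized betweenness of each node: 1:1/2, 2:0, 3:0, 4:0, 5:25/2, 6:0, 7:0.
5 has the largest value, 25/2, making it the main broker — the node through which the most shortest paths run.

5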